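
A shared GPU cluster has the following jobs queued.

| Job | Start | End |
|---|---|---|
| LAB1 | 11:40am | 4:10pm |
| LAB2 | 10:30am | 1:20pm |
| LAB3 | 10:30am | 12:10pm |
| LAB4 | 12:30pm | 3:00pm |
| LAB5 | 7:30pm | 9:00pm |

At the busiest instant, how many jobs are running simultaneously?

Sort all start/end points and keep a running count:
10:30am start LAB2 → 1
10:30am start LAB3 → 2
11:40am start LAB1 → 3
12:10pm end LAB3 → 2
12:30pm start LAB4 → 3
1:20pm end LAB2 → 2
3:00pm end LAB4 → 1
4:10pm end LAB1 → 0
7:30pm start LAB5 → 1
9:00pm end LAB5 → 0
Peak is 3, at 11:40am (LAB1, LAB2, LAB3).

3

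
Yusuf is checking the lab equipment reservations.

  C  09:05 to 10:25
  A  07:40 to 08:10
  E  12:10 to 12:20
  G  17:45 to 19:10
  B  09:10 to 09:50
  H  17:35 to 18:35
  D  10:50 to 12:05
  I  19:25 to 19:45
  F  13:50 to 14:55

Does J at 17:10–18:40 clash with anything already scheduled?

A: ends 08:10 at or before J starts 17:10 → clear.
C: ends 10:25 at or before J starts 17:10 → clear.
B: ends 09:50 at or before J starts 17:10 → clear.
D: ends 12:05 at or before J starts 17:10 → clear.
E: ends 12:20 at or before J starts 17:10 → clear.
F: ends 14:55 at or before J starts 17:10 → clear.
H: starts 17:35 before J ends 18:40, and ends 18:35 after J starts 17:10 → overlap.
G: starts 17:45 before J ends 18:40, and ends 19:10 after J starts 17:10 → overlap.
I: starts 19:25 at or after J ends 18:40 → clear.
J overlaps G, H.

Yes — it overlaps G, H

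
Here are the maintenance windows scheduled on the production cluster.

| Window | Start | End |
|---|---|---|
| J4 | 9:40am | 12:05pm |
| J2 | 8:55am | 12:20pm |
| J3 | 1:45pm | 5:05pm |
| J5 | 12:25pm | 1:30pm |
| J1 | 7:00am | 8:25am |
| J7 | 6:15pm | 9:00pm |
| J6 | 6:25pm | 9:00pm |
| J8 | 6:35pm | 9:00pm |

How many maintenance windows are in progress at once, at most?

3

Sweep the timeline, counting +1 at each start and −1 at each end (ends before starts at a tie):
7:00am start J1 → 1
8:25am end J1 → 0
8:55am start J2 → 1
9:40am start J4 → 2
12:05pm end J4 → 1
12:20pm end J2 → 0
12:25pm start J5 → 1
1:30pm end J5 → 0
1:45pm start J3 → 1
5:05pm end J3 → 0
6:15pm start J7 → 1
6:25pm start J6 → 2
6:35pm start J8 → 3
9:00pm end J6 → 2
9:00pm end J7 → 1
9:00pm end J8 → 0
Peak is 3, at 6:35pm (J6, J7, J8).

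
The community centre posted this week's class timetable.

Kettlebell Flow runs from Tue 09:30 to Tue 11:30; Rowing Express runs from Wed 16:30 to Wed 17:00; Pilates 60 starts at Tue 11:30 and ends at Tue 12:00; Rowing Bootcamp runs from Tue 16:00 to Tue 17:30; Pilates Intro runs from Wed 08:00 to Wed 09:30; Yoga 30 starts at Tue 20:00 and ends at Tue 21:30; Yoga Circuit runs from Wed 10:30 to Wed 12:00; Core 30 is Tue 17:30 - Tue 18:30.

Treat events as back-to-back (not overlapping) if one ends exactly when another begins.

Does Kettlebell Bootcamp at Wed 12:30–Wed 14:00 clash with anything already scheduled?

No — it doesn't clash with anything

Kettlebell Flow: ends Tue 11:30 at or before Kettlebell Bootcamp starts Wed 12:30 → clear.
Pilates 60: ends Tue 12:00 at or before Kettlebell Bootcamp starts Wed 12:30 → clear.
Rowing Bootcamp: ends Tue 17:30 at or before Kettlebell Bootcamp starts Wed 12:30 → clear.
Core 30: ends Tue 18:30 at or before Kettlebell Bootcamp starts Wed 12:30 → clear.
Yoga 30: ends Tue 21:30 at or before Kettlebell Bootcamp starts Wed 12:30 → clear.
Pilates Intro: ends Wed 09:30 at or before Kettlebell Bootcamp starts Wed 12:30 → clear.
Yoga Circuit: ends Wed 12:00 at or before Kettlebell Bootcamp starts Wed 12:30 → clear.
Rowing Express: starts Wed 16:30 at or after Kettlebell Bootcamp ends Wed 14:00 → clear.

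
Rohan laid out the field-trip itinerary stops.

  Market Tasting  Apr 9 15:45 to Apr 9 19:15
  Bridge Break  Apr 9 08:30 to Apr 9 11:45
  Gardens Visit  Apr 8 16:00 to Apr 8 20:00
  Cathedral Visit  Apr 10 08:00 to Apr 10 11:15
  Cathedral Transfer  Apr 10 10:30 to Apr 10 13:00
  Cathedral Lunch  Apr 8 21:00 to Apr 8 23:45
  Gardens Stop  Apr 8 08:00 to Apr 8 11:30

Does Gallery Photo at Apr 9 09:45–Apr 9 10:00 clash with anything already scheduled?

Gardens Stop: ends Apr 8 11:30 at or before Gallery Photo starts Apr 9 09:45 → clear.
Gardens Visit: ends Apr 8 20:00 at or before Gallery Photo starts Apr 9 09:45 → clear.
Cathedral Lunch: ends Apr 8 23:45 at or before Gallery Photo starts Apr 9 09:45 → clear.
Bridge Break: starts Apr 9 08:30 before Gallery Photo ends Apr 9 10:00, and ends Apr 9 11:45 after Gallery Photo starts Apr 9 09:45 → overlap.
Market Tasting: starts Apr 9 15:45 at or after Gallery Photo ends Apr 9 10:00 → clear.
Cathedral Visit: starts Apr 10 08:00 at or after Gallery Photo ends Apr 9 10:00 → clear.
Cathedral Transfer: starts Apr 10 10:30 at or after Gallery Photo ends Apr 9 10:00 → clear.
Gallery Photo overlaps Bridge Break.

Yes — it overlaps Bridge Break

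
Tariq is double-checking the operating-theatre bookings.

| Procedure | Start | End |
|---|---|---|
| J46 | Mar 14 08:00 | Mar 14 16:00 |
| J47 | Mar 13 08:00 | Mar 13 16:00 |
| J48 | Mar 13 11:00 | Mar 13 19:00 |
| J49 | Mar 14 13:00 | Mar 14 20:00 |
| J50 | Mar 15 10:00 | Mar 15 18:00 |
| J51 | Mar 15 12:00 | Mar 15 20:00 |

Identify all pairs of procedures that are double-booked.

J46 & J49, J47 & J48, J50 & J51

Sorted by start: J47, J48, J46, J49, J50, J51.
J48 starts before J47 ends → J47 and J48 overlap.
J46 starts after J47 ends; J47 is clear from here.
J46 starts after J48 ends; J48 is clear from here.
J49 starts before J46 ends → J46 and J49 overlap.
J50 starts after J46 ends; J46 is clear from here.
J50 starts after J49 ends; J49 is clear from here.
J51 starts before J50 ends → J50 and J51 overlap.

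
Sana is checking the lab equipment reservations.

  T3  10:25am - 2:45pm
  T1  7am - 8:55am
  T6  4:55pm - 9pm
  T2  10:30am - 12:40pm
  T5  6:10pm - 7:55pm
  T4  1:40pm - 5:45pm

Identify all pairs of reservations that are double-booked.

T2 & T3, T3 & T4, T4 & T6, T5 & T6

Check each pair: they overlap iff neither finishes before the other starts.
Sorted by start: T1, T3, T2, T4, T6, T5.
T3 starts after T1 ends, so T1 has no further overlaps.
T2 starts before T3 ends → T3 and T2 overlap.
T4 starts before T3 ends → T3 and T4 overlap.
T6 starts after T3 ends, so T3 has no further overlaps.
T4 starts after T2 ends, so T2 has no further overlaps.
T6 starts before T4 ends → T4 and T6 overlap.
T5 starts after T4 ends.
T5 starts before T6 ends → T6 and T5 overlap.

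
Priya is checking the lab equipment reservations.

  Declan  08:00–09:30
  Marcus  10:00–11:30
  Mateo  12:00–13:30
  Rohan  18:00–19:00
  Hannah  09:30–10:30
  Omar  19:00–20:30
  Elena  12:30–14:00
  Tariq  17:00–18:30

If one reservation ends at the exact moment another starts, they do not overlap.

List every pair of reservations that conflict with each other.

Sorted by start: Declan, Hannah, Marcus, Mateo, Elena, Tariq, Rohan, Omar.
Hannah starts exactly when Declan ends (back-to-back, no overlap), so nothing later overlaps Declan either.
Marcus starts before Hannah ends → Hannah and Marcus overlap.
Mateo starts after Hannah ends, so nothing later overlaps Hannah either.
Mateo starts after Marcus ends, so nothing later overlaps Marcus either.
Elena starts before Mateo ends → Mateo and Elena overlap.
Tariq starts after Mateo ends, so nothing later overlaps Mateo either.
Tariq starts after Elena ends, so nothing later overlaps Elena either.
Rohan starts before Tariq ends → Tariq and Rohan overlap.
Omar starts after Tariq ends.
Omar starts exactly when Rohan ends (back-to-back, no overlap).

Elena & Mateo, Hannah & Marcus, Rohan & Tariq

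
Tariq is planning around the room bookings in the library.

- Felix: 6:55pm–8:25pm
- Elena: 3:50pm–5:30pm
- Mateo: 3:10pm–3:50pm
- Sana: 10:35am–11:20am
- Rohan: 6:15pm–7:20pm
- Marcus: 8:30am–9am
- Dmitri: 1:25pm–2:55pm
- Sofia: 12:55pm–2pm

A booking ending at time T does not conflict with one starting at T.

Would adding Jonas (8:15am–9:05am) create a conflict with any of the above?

Yes — it overlaps Marcus

Marcus: starts 8:30am before Jonas ends 9:05am, and ends 9am after Jonas starts 8:15am → overlap.
Sana: starts 10:35am at or after Jonas ends 9:05am → clear.
Sofia: starts 12:55pm at or after Jonas ends 9:05am → clear.
Dmitri: starts 1:25pm at or after Jonas ends 9:05am → clear.
Mateo: starts 3:10pm at or after Jonas ends 9:05am → clear.
Elena: starts 3:50pm at or after Jonas ends 9:05am → clear.
Rohan: starts 6:15pm at or after Jonas ends 9:05am → clear.
Felix: starts 6:55pm at or after Jonas ends 9:05am → clear.
Jonas overlaps Marcus.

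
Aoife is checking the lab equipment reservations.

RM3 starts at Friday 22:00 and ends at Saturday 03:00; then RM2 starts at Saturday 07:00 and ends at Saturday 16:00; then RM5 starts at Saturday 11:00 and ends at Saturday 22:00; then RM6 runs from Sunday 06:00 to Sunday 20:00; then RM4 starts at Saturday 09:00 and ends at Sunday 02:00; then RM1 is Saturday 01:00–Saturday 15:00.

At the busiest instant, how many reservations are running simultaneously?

Sweep the timeline, counting +1 at each start and −1 at each end (ends before starts at a tie):
Friday 22:00 start RM3 → 1
Saturday 01:00 start RM1 → 2
Saturday 03:00 end RM3 → 1
Saturday 07:00 start RM2 → 2
Saturday 09:00 start RM4 → 3
Saturday 11:00 start RM5 → 4
Saturday 15:00 end RM1 → 3
Saturday 16:00 end RM2 → 2
Saturday 22:00 end RM5 → 1
Sunday 02:00 end RM4 → 0
Sunday 06:00 start RM6 → 1
Sunday 20:00 end RM6 → 0
Peak is 4, at Saturday 11:00 (RM1, RM2, RM4, RM5).

4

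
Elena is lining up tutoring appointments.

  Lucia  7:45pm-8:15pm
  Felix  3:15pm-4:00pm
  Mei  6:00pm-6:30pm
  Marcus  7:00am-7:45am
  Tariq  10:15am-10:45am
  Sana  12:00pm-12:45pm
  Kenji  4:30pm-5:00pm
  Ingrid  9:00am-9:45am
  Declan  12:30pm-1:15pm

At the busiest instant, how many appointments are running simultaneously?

Sort all start/end points and keep a running count:
7:00am start Marcus → 1
7:45am end Marcus → 0
9:00am start Ingrid → 1
9:45am end Ingrid → 0
10:15am start Tariq → 1
10:45am end Tariq → 0
12:00pm start Sana → 1
12:30pm start Declan → 2
12:45pm end Sana → 1
1:15pm end Declan → 0
3:15pm start Felix → 1
4:00pm end Felix → 0
4:30pm start Kenji → 1
5:00pm end Kenji → 0
6:00pm start Mei → 1
6:30pm end Mei → 0
7:45pm start Lucia → 1
8:15pm end Lucia → 0
Peak is 2, at 12:30pm (Declan, Sana).

2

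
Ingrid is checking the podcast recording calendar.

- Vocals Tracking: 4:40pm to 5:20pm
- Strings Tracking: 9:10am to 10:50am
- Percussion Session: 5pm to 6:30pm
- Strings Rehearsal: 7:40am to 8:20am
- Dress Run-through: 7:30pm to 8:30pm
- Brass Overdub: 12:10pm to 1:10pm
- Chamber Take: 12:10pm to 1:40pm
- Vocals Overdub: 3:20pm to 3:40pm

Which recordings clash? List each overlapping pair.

Sorted by start: Strings Rehearsal, Strings Tracking, Brass Overdub, Chamber Take, Vocals Overdub, Vocals Tracking, Percussion Session, Dress Run-through.
Strings Tracking starts after Strings Rehearsal ends, so nothing later overlaps Strings Rehearsal either.
Brass Overdub starts after Strings Tracking ends, so nothing later overlaps Strings Tracking either.
Chamber Take starts before Brass Overdub ends → Brass Overdub and Chamber Take overlap.
Vocals Overdub starts after Brass Overdub ends, so nothing later overlaps Brass Overdub either.
Vocals Overdub starts after Chamber Take ends, so nothing later overlaps Chamber Take either.
Vocals Tracking starts after Vocals Overdub ends, so nothing later overlaps Vocals Overdub either.
Percussion Session starts before Vocals Tracking ends → Vocals Tracking and Percussion Session overlap.
Dress Run-through starts after Vocals Tracking ends.
Dress Run-through starts after Percussion Session ends.

Brass Overdub & Chamber Take, Percussion Session & Vocals Tracking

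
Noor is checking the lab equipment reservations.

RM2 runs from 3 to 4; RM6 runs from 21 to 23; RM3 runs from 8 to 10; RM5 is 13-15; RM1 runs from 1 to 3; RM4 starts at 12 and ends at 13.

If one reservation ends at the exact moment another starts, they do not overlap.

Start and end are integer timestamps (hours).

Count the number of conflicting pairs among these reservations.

Sorted by start: RM1, RM2, RM3, RM4, RM5, RM6.
RM2 starts exactly when RM1 ends (back-to-back, no overlap) — done with RM1.
RM3 starts after RM2 ends — done with RM2.
RM4 starts after RM3 ends — done with RM3.
RM5 starts exactly when RM4 ends (back-to-back, no overlap) — done with RM4.
RM6 starts after RM5 ends.
No pair overlaps.

0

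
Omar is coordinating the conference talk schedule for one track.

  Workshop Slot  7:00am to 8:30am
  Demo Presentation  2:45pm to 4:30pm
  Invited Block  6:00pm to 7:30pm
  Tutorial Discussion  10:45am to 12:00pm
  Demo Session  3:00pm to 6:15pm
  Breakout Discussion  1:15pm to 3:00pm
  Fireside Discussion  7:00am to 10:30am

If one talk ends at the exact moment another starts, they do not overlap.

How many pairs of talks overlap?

4

Check each pair: they overlap iff neither finishes before the other starts.
Sorted by start: Fireside Discussion, Workshop Slot, Tutorial Discussion, Breakout Discussion, Demo Presentation, Demo Session, Invited Block.
Workshop Slot starts before Fireside Discussion ends → Fireside Discussion and Workshop Slot overlap.
Tutorial Discussion starts after Fireside Discussion ends; Fireside Discussion is clear from here.
Tutorial Discussion starts after Workshop Slot ends; Workshop Slot is clear from here.
Breakout Discussion starts after Tutorial Discussion ends; Tutorial Discussion is clear from here.
Demo Presentation starts before Breakout Discussion ends → Breakout Discussion and Demo Presentation overlap.
Demo Session starts exactly when Breakout Discussion ends (back-to-back, no overlap); Breakout Discussion is clear from here.
Demo Session starts before Demo Presentation ends → Demo Presentation and Demo Session overlap.
Invited Block starts after Demo Presentation ends.
Invited Block starts before Demo Session ends → Demo Session and Invited Block overlap.
Overlapping pairs: Breakout Discussion & Demo Presentation, Demo Presentation & Demo Session, Demo Session & Invited Block, Fireside Discussion & Workshop Slot — 4 in total.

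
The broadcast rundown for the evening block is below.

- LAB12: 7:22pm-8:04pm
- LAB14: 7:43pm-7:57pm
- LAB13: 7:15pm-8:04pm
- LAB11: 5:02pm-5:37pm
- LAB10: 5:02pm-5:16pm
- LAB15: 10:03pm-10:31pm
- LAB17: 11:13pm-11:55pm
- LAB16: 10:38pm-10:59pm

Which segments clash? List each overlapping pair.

Sorted by start: LAB10, LAB11, LAB13, LAB12, LAB14, LAB15, LAB16, LAB17.
LAB11 starts before LAB10 ends → LAB10 and LAB11 overlap.
LAB13 starts after LAB10 ends; LAB10 is clear from here.
LAB13 starts after LAB11 ends; LAB11 is clear from here.
LAB12 starts before LAB13 ends → LAB13 and LAB12 overlap.
LAB14 starts before LAB13 ends → LAB13 and LAB14 overlap.
LAB15 starts after LAB13 ends; LAB13 is clear from here.
LAB14 starts before LAB12 ends → LAB12 and LAB14 overlap.
LAB15 starts after LAB12 ends; LAB12 is clear from here.
LAB15 starts after LAB14 ends; LAB14 is clear from here.
LAB16 starts after LAB15 ends; LAB15 is clear from here.
LAB17 starts after LAB16 ends.

LAB10 & LAB11, LAB12 & LAB13, LAB12 & LAB14, LAB13 & LAB14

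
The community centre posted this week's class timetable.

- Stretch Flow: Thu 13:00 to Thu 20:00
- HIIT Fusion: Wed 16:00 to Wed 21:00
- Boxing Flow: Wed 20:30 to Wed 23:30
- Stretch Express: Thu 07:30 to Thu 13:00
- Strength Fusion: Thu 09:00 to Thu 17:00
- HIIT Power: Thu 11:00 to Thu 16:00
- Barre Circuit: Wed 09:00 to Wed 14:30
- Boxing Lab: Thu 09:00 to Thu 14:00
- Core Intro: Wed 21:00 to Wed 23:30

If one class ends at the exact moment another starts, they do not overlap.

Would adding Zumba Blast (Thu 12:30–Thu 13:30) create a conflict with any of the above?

Barre Circuit: ends Wed 14:30 at or before Zumba Blast starts Thu 12:30 → clear.
HIIT Fusion: ends Wed 21:00 at or before Zumba Blast starts Thu 12:30 → clear.
Boxing Flow: ends Wed 23:30 at or before Zumba Blast starts Thu 12:30 → clear.
Core Intro: ends Wed 23:30 at or before Zumba Blast starts Thu 12:30 → clear.
Stretch Express: starts Thu 07:30 before Zumba Blast ends Thu 13:30, and ends Thu 13:00 after Zumba Blast starts Thu 12:30 → overlap.
Boxing Lab: starts Thu 09:00 before Zumba Blast ends Thu 13:30, and ends Thu 14:00 after Zumba Blast starts Thu 12:30 → overlap.
Strength Fusion: starts Thu 09:00 before Zumba Blast ends Thu 13:30, and ends Thu 17:00 after Zumba Blast starts Thu 12:30 → overlap.
HIIT Power: starts Thu 11:00 before Zumba Blast ends Thu 13:30, and ends Thu 16:00 after Zumba Blast starts Thu 12:30 → overlap.
Stretch Flow: starts Thu 13:00 before Zumba Blast ends Thu 13:30, and ends Thu 20:00 after Zumba Blast starts Thu 12:30 → overlap.
Zumba Blast overlaps Boxing Lab, HIIT Power, Stretch Express, Stretch Flow, Strength Fusion.

Yes — it overlaps Boxing Lab, HIIT Power, Strength Fusion, Stretch Express, Stretch Flow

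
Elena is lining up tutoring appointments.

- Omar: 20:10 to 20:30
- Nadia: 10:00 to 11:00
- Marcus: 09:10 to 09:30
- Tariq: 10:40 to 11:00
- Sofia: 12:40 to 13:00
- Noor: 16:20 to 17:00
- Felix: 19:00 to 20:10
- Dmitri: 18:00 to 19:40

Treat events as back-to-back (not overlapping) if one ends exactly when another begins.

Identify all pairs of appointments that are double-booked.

Sorted by start: Marcus, Nadia, Tariq, Sofia, Noor, Dmitri, Felix, Omar.
Nadia starts after Marcus ends — done with Marcus.
Tariq starts before Nadia ends → Nadia and Tariq overlap.
Sofia starts after Nadia ends — done with Nadia.
Sofia starts after Tariq ends — done with Tariq.
Noor starts after Sofia ends — done with Sofia.
Dmitri starts after Noor ends — done with Noor.
Felix starts before Dmitri ends → Dmitri and Felix overlap.
Omar starts after Dmitri ends.
Omar starts exactly when Felix ends (back-to-back, no overlap).

Dmitri & Felix, Nadia & Tariq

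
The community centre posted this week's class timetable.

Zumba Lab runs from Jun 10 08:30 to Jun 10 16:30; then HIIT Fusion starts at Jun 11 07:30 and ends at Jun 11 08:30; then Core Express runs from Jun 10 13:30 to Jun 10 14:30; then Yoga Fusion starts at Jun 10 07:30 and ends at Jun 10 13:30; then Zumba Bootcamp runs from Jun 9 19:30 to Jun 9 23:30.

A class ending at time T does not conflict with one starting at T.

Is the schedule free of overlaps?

Sorted by start: Zumba Bootcamp, Yoga Fusion, Zumba Lab, Core Express, HIIT Fusion.
Yoga Fusion starts after Zumba Bootcamp ends; Zumba Bootcamp is clear from here.
Zumba Lab starts before Yoga Fusion ends → Yoga Fusion and Zumba Lab overlap.
That's a conflict, so the schedule is not conflict-free.

No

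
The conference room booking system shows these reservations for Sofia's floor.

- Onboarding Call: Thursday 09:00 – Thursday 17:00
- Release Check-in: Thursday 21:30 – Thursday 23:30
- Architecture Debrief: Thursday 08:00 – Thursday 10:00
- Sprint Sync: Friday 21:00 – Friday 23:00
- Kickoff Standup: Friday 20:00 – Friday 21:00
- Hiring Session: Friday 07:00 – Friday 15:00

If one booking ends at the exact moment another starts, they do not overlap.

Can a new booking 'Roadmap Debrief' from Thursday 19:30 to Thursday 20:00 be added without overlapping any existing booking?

Yes — the slot is free

Architecture Debrief: ends Thursday 10:00 at or before Roadmap Debrief starts Thursday 19:30 → clear.
Onboarding Call: ends Thursday 17:00 at or before Roadmap Debrief starts Thursday 19:30 → clear.
Release Check-in: starts Thursday 21:30 at or after Roadmap Debrief ends Thursday 20:00 → clear.
Hiring Session: starts Friday 07:00 at or after Roadmap Debrief ends Thursday 20:00 → clear.
Kickoff Standup: starts Friday 20:00 at or after Roadmap Debrief ends Thursday 20:00 → clear.
Sprint Sync: starts Friday 21:00 at or after Roadmap Debrief ends Thursday 20:00 → clear.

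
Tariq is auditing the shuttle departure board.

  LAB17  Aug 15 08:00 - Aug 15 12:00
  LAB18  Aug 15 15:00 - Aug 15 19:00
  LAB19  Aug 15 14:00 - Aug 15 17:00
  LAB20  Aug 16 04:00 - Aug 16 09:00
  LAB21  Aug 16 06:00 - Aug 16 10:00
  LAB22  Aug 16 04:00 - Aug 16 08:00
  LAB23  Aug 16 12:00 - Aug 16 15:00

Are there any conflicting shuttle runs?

Yes

Sorted by start: LAB17, LAB19, LAB18, LAB20, LAB22, LAB21, LAB23.
LAB19 starts after LAB17 ends; LAB17 is clear from here.
LAB18 starts before LAB19 ends → LAB19 and LAB18 overlap.
That's a conflict, so the schedule is not conflict-free.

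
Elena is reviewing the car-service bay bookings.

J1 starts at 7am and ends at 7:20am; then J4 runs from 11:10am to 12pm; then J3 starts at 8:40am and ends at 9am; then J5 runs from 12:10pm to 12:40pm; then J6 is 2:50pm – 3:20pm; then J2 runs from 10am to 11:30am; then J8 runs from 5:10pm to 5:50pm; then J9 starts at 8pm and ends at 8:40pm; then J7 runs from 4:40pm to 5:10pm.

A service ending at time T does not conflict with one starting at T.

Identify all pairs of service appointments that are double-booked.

J2 & J4

Check each pair: they overlap iff neither finishes before the other starts.
Sorted by start: J1, J3, J2, J4, J5, J6, J7, J8, J9.
J3 starts after J1 ends; J1 is clear from here.
J2 starts after J3 ends; J3 is clear from here.
J4 starts before J2 ends → J2 and J4 overlap.
J5 starts after J2 ends; J2 is clear from here.
J5 starts after J4 ends; J4 is clear from here.
J6 starts after J5 ends; J5 is clear from here.
J7 starts after J6 ends; J6 is clear from here.
J8 starts exactly when J7 ends (back-to-back, no overlap); J7 is clear from here.
J9 starts after J8 ends.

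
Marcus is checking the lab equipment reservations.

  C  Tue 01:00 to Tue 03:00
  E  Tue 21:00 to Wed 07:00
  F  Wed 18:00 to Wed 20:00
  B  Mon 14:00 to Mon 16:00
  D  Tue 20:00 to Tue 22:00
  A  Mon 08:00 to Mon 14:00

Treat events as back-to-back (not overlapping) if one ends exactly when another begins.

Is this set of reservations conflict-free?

Two intervals overlap when each starts before the other ends.
Sorted by start: A, B, C, D, E, F.
B starts exactly when A ends (back-to-back, no overlap), so A has no further overlaps.
C starts after B ends, so B has no further overlaps.
D starts after C ends, so C has no further overlaps.
E starts before D ends → D and E overlap.
That's a conflict, so the schedule is not conflict-free.

No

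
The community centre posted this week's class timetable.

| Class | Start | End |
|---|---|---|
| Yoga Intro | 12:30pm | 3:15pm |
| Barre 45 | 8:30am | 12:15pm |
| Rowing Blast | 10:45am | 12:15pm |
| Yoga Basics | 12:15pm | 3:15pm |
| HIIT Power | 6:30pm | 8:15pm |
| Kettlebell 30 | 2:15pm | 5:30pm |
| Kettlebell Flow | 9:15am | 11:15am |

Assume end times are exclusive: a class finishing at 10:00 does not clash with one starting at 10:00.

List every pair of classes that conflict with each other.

Barre 45 & Kettlebell Flow, Barre 45 & Rowing Blast, Kettlebell 30 & Yoga Basics, Kettlebell 30 & Yoga Intro, Kettlebell Flow & Rowing Blast, Yoga Basics & Yoga Intro

Sorted by start: Barre 45, Kettlebell Flow, Rowing Blast, Yoga Basics, Yoga Intro, Kettlebell 30, HIIT Power.
Kettlebell Flow starts before Barre 45 ends → Barre 45 and Kettlebell Flow overlap.
Rowing Blast starts before Barre 45 ends → Barre 45 and Rowing Blast overlap.
Yoga Basics starts exactly when Barre 45 ends (back-to-back, no overlap); Barre 45 is clear from here.
Rowing Blast starts before Kettlebell Flow ends → Kettlebell Flow and Rowing Blast overlap.
Yoga Basics starts after Kettlebell Flow ends; Kettlebell Flow is clear from here.
Yoga Basics starts exactly when Rowing Blast ends (back-to-back, no overlap); Rowing Blast is clear from here.
Yoga Intro starts before Yoga Basics ends → Yoga Basics and Yoga Intro overlap.
Kettlebell 30 starts before Yoga Basics ends → Yoga Basics and Kettlebell 30 overlap.
HIIT Power starts after Yoga Basics ends.
Kettlebell 30 starts before Yoga Intro ends → Yoga Intro and Kettlebell 30 overlap.
HIIT Power starts after Yoga Intro ends.
HIIT Power starts after Kettlebell 30 ends.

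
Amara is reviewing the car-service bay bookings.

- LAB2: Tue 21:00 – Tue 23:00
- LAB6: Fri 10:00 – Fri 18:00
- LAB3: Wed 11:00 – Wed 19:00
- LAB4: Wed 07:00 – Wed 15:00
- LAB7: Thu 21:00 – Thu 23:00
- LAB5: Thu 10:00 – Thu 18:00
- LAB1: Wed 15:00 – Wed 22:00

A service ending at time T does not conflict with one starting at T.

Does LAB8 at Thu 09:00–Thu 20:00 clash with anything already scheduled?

LAB2: ends Tue 23:00 at or before LAB8 starts Thu 09:00 → clear.
LAB4: ends Wed 15:00 at or before LAB8 starts Thu 09:00 → clear.
LAB3: ends Wed 19:00 at or before LAB8 starts Thu 09:00 → clear.
LAB1: ends Wed 22:00 at or before LAB8 starts Thu 09:00 → clear.
LAB5: starts Thu 10:00 before LAB8 ends Thu 20:00, and ends Thu 18:00 after LAB8 starts Thu 09:00 → overlap.
LAB7: starts Thu 21:00 at or after LAB8 ends Thu 20:00 → clear.
LAB6: starts Fri 10:00 at or after LAB8 ends Thu 20:00 → clear.
LAB8 overlaps LAB5.

Yes — it overlaps LAB5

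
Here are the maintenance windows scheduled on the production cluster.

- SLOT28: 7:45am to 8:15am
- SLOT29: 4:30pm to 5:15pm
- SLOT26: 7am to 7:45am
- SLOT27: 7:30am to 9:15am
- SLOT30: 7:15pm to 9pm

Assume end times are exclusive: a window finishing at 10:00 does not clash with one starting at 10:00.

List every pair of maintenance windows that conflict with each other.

SLOT26 & SLOT27, SLOT27 & SLOT28

Two intervals overlap when each starts before the other ends.
Sorted by start: SLOT26, SLOT27, SLOT28, SLOT29, SLOT30.
SLOT27 starts before SLOT26 ends → SLOT26 and SLOT27 overlap.
SLOT28 starts exactly when SLOT26 ends (back-to-back, no overlap); SLOT26 is clear from here.
SLOT28 starts before SLOT27 ends → SLOT27 and SLOT28 overlap.
SLOT29 starts after SLOT27 ends; SLOT27 is clear from here.
SLOT29 starts after SLOT28 ends; SLOT28 is clear from here.
SLOT30 starts after SLOT29 ends.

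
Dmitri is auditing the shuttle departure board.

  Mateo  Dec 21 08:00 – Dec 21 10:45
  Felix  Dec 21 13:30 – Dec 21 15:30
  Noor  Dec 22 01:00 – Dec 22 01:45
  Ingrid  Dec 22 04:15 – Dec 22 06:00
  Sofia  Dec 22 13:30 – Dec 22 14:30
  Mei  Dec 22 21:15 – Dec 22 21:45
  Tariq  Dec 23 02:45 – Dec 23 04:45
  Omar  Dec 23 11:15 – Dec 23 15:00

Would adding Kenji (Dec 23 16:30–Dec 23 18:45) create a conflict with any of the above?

No — it doesn't clash with anything

Mateo: ends Dec 21 10:45 at or before Kenji starts Dec 23 16:30 → clear.
Felix: ends Dec 21 15:30 at or before Kenji starts Dec 23 16:30 → clear.
Noor: ends Dec 22 01:45 at or before Kenji starts Dec 23 16:30 → clear.
Ingrid: ends Dec 22 06:00 at or before Kenji starts Dec 23 16:30 → clear.
Sofia: ends Dec 22 14:30 at or before Kenji starts Dec 23 16:30 → clear.
Mei: ends Dec 22 21:45 at or before Kenji starts Dec 23 16:30 → clear.
Tariq: ends Dec 23 04:45 at or before Kenji starts Dec 23 16:30 → clear.
Omar: ends Dec 23 15:00 at or before Kenji starts Dec 23 16:30 → clear.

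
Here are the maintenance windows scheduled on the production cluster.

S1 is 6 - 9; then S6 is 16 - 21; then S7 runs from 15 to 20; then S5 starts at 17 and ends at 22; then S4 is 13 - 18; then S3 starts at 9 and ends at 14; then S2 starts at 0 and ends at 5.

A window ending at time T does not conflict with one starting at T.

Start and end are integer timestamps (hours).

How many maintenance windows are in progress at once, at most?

Sweep the timeline, counting +1 at each start and −1 at each end (ends before starts at a tie):
0 start S2 → 1
5 end S2 → 0
6 start S1 → 1
9 end S1 → 0
9 start S3 → 1
13 start S4 → 2
14 end S3 → 1
15 start S7 → 2
16 start S6 → 3
17 start S5 → 4
18 end S4 → 3
20 end S7 → 2
21 end S6 → 1
22 end S5 → 0
Peak is 4, at 17 (S4, S5, S6, S7).

4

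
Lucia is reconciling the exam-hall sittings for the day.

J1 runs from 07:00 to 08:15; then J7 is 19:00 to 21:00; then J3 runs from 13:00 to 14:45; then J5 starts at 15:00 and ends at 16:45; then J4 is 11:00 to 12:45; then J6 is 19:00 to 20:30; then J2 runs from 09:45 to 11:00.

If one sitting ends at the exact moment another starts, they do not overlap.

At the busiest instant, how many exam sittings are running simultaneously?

2

Sort all start/end points and keep a running count:
07:00 start J1 → 1
08:15 end J1 → 0
09:45 start J2 → 1
11:00 end J2 → 0
11:00 start J4 → 1
12:45 end J4 → 0
13:00 start J3 → 1
14:45 end J3 → 0
15:00 start J5 → 1
16:45 end J5 → 0
19:00 start J6 → 1
19:00 start J7 → 2
20:30 end J6 → 1
21:00 end J7 → 0
Peak is 2, at 19:00 (J6, J7).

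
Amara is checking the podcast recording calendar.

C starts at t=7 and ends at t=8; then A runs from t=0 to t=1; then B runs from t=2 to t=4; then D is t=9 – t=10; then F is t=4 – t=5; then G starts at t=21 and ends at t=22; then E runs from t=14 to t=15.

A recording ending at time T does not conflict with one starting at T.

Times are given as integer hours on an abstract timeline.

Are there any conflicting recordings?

Two intervals overlap when each starts before the other ends.
Sorted by start: A, B, F, C, D, E, G.
B starts after A ends — done with A.
F starts exactly when B ends (back-to-back, no overlap) — done with B.
C starts after F ends — done with F.
D starts after C ends — done with C.
E starts after D ends — done with D.
G starts after E ends.
Every pair is clear; the schedule has no overlaps.

No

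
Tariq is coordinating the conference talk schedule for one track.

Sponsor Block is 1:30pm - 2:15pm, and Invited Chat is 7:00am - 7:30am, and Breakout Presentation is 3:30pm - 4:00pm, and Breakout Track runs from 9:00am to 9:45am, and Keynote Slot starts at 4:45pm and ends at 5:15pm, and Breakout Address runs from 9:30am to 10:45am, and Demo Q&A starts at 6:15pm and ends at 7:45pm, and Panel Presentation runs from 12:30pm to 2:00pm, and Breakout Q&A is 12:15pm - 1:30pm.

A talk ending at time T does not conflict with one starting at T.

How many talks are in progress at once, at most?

2

Sweep the timeline, counting +1 at each start and −1 at each end (ends before starts at a tie):
7:00am start Invited Chat → 1
7:30am end Invited Chat → 0
9:00am start Breakout Track → 1
9:30am start Breakout Address → 2
9:45am end Breakout Track → 1
10:45am end Breakout Address → 0
12:15pm start Breakout Q&A → 1
12:30pm start Panel Presentation → 2
1:30pm end Breakout Q&A → 1
1:30pm start Sponsor Block → 2
2:00pm end Panel Presentation → 1
2:15pm end Sponsor Block → 0
3:30pm start Breakout Presentation → 1
4:00pm end Breakout Presentation → 0
4:45pm start Keynote Slot → 1
5:15pm end Keynote Slot → 0
6:15pm start Demo Q&A → 1
7:45pm end Demo Q&A → 0
Peak is 2, at 9:30am (Breakout Address, Breakout Track).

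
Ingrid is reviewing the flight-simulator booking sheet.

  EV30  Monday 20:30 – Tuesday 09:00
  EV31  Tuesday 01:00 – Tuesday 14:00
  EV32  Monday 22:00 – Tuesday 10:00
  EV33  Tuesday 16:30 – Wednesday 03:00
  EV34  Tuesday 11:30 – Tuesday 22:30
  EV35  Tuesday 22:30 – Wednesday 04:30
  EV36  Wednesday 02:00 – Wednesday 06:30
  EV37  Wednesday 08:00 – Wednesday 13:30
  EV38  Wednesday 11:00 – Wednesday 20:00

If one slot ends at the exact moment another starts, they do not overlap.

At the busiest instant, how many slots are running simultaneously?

Sweep the timeline, counting +1 at each start and −1 at each end (ends before starts at a tie):
Monday 20:30 start EV30 → 1
Monday 22:00 start EV32 → 2
Tuesday 01:00 start EV31 → 3
Tuesday 09:00 end EV30 → 2
Tuesday 10:00 end EV32 → 1
Tuesday 11:30 start EV34 → 2
Tuesday 14:00 end EV31 → 1
Tuesday 16:30 start EV33 → 2
Tuesday 22:30 end EV34 → 1
Tuesday 22:30 start EV35 → 2
Wednesday 02:00 start EV36 → 3
Wednesday 03:00 end EV33 → 2
Wednesday 04:30 end EV35 → 1
Wednesday 06:30 end EV36 → 0
Wednesday 08:00 start EV37 → 1
Wednesday 11:00 start EV38 → 2
Wednesday 13:30 end EV37 → 1
Wednesday 20:00 end EV38 → 0
Peak is 3, at Tuesday 01:00 (EV30, EV31, EV32).

3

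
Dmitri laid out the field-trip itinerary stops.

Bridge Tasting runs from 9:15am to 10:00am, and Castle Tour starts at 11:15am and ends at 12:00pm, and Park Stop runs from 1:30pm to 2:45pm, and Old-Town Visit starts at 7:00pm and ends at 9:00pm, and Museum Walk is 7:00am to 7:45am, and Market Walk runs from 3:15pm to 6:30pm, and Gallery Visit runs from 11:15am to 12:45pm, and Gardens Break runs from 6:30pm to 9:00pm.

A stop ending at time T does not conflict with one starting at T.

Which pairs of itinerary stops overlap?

Sorted by start: Museum Walk, Bridge Tasting, Castle Tour, Gallery Visit, Park Stop, Market Walk, Gardens Break, Old-Town Visit.
Bridge Tasting starts after Museum Walk ends — done with Museum Walk.
Castle Tour starts after Bridge Tasting ends — done with Bridge Tasting.
Gallery Visit starts before Castle Tour ends → Castle Tour and Gallery Visit overlap.
Park Stop starts after Castle Tour ends — done with Castle Tour.
Park Stop starts after Gallery Visit ends — done with Gallery Visit.
Market Walk starts after Park Stop ends — done with Park Stop.
Gardens Break starts exactly when Market Walk ends (back-to-back, no overlap) — done with Market Walk.
Old-Town Visit starts before Gardens Break ends → Gardens Break and Old-Town Visit overlap.

Castle Tour & Gallery Visit, Gardens Break & Old-Town Visit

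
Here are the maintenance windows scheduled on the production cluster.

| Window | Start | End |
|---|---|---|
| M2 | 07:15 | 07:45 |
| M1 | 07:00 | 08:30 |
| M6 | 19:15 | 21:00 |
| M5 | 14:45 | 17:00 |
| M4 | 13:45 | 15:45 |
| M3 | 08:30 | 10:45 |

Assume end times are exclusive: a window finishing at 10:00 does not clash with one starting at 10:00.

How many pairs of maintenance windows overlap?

2

Sorted by start: M1, M2, M3, M4, M5, M6.
M2 starts before M1 ends → M1 and M2 overlap.
M3 starts exactly when M1 ends (back-to-back, no overlap), so M1 has no further overlaps.
M3 starts after M2 ends, so M2 has no further overlaps.
M4 starts after M3 ends, so M3 has no further overlaps.
M5 starts before M4 ends → M4 and M5 overlap.
M6 starts after M4 ends.
M6 starts after M5 ends.
Overlapping pairs: M1 & M2, M4 & M5 — 2 in total.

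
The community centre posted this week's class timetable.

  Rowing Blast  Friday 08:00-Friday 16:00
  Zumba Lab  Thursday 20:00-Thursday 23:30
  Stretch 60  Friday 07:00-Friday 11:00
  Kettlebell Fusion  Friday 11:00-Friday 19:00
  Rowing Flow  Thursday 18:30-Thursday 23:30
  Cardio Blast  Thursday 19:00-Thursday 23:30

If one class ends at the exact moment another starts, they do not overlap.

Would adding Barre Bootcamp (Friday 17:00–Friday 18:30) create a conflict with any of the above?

Rowing Flow: ends Thursday 23:30 at or before Barre Bootcamp starts Friday 17:00 → clear.
Cardio Blast: ends Thursday 23:30 at or before Barre Bootcamp starts Friday 17:00 → clear.
Zumba Lab: ends Thursday 23:30 at or before Barre Bootcamp starts Friday 17:00 → clear.
Stretch 60: ends Friday 11:00 at or before Barre Bootcamp starts Friday 17:00 → clear.
Rowing Blast: ends Friday 16:00 at or before Barre Bootcamp starts Friday 17:00 → clear.
Kettlebell Fusion: starts Friday 11:00 before Barre Bootcamp ends Friday 18:30, and ends Friday 19:00 after Barre Bootcamp starts Friday 17:00 → overlap.
Barre Bootcamp overlaps Kettlebell Fusion.

Yes — it overlaps Kettlebell Fusion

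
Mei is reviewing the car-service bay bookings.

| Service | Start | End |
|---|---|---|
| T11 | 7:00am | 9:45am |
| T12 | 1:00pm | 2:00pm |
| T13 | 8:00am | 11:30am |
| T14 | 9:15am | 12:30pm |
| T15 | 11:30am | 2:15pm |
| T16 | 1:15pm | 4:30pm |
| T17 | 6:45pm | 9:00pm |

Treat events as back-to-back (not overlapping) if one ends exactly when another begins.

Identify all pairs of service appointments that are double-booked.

Sorted by start: T11, T13, T14, T15, T12, T16, T17.
T13 starts before T11 ends → T11 and T13 overlap.
T14 starts before T11 ends → T11 and T14 overlap.
T15 starts after T11 ends, so T11 has no further overlaps.
T14 starts before T13 ends → T13 and T14 overlap.
T15 starts exactly when T13 ends (back-to-back, no overlap), so T13 has no further overlaps.
T15 starts before T14 ends → T14 and T15 overlap.
T12 starts after T14 ends, so T14 has no further overlaps.
T12 starts before T15 ends → T15 and T12 overlap.
T16 starts before T15 ends → T15 and T16 overlap.
T17 starts after T15 ends.
T16 starts before T12 ends → T12 and T16 overlap.
T17 starts after T12 ends.
T17 starts after T16 ends.

T11 & T13, T11 & T14, T12 & T15, T12 & T16, T13 & T14, T14 & T15, T15 & T16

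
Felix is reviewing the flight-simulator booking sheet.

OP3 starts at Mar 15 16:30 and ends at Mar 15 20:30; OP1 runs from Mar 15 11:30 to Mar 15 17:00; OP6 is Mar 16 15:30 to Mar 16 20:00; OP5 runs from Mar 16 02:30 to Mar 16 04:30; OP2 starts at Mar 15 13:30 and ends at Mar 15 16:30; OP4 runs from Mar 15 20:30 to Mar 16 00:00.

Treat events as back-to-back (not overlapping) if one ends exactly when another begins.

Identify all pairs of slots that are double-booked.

Check each pair: they overlap iff neither finishes before the other starts.
Sorted by start: OP1, OP2, OP3, OP4, OP5, OP6.
OP2 starts before OP1 ends → OP1 and OP2 overlap.
OP3 starts before OP1 ends → OP1 and OP3 overlap.
OP4 starts after OP1 ends, so nothing later overlaps OP1 either.
OP3 starts exactly when OP2 ends (back-to-back, no overlap), so nothing later overlaps OP2 either.
OP4 starts exactly when OP3 ends (back-to-back, no overlap), so nothing later overlaps OP3 either.
OP5 starts after OP4 ends, so nothing later overlaps OP4 either.
OP6 starts after OP5 ends.

OP1 & OP2, OP1 & OP3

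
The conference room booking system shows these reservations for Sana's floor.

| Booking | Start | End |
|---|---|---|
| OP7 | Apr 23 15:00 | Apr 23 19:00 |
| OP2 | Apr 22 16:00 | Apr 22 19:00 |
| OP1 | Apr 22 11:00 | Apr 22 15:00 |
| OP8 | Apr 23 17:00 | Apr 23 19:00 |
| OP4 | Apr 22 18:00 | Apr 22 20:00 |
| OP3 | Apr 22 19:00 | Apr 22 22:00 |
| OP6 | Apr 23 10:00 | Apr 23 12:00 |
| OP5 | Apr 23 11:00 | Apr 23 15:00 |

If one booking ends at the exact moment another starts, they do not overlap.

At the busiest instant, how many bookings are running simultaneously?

Walk through starts and ends in time order (an end at T is processed before a start at T):
Apr 22 11:00 start OP1 → 1
Apr 22 15:00 end OP1 → 0
Apr 22 16:00 start OP2 → 1
Apr 22 18:00 start OP4 → 2
Apr 22 19:00 end OP2 → 1
Apr 22 19:00 start OP3 → 2
Apr 22 20:00 end OP4 → 1
Apr 22 22:00 end OP3 → 0
Apr 23 10:00 start OP6 → 1
Apr 23 11:00 start OP5 → 2
Apr 23 12:00 end OP6 → 1
Apr 23 15:00 end OP5 → 0
Apr 23 15:00 start OP7 → 1
Apr 23 17:00 start OP8 → 2
Apr 23 19:00 end OP7 → 1
Apr 23 19:00 end OP8 → 0
Peak is 2, at Apr 22 18:00 (OP2, OP4).

2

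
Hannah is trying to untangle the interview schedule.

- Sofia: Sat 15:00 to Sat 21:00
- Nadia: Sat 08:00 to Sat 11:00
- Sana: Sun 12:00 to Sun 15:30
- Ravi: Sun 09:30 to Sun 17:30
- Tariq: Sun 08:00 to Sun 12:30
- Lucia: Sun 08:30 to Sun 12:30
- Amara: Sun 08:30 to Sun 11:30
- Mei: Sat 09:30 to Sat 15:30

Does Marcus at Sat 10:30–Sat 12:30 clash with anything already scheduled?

Nadia: starts Sat 08:00 before Marcus ends Sat 12:30, and ends Sat 11:00 after Marcus starts Sat 10:30 → overlap.
Mei: starts Sat 09:30 before Marcus ends Sat 12:30, and ends Sat 15:30 after Marcus starts Sat 10:30 → overlap.
Sofia: starts Sat 15:00 at or after Marcus ends Sat 12:30 → clear.
Tariq: starts Sun 08:00 at or after Marcus ends Sat 12:30 → clear.
Amara: starts Sun 08:30 at or after Marcus ends Sat 12:30 → clear.
Lucia: starts Sun 08:30 at or after Marcus ends Sat 12:30 → clear.
Ravi: starts Sun 09:30 at or after Marcus ends Sat 12:30 → clear.
Sana: starts Sun 12:00 at or after Marcus ends Sat 12:30 → clear.
Marcus overlaps Nadia, Mei.

Yes — it overlaps Mei, Nadia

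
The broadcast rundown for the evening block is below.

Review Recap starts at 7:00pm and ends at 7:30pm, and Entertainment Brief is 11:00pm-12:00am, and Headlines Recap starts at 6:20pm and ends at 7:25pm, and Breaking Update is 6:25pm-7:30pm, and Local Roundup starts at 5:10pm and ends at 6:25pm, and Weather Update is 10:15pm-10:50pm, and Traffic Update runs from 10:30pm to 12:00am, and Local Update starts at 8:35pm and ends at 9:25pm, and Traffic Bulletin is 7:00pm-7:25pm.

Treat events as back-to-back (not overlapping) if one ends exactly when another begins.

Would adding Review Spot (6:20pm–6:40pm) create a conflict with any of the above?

Local Roundup: starts 5:10pm before Review Spot ends 6:40pm, and ends 6:25pm after Review Spot starts 6:20pm → overlap.
Headlines Recap: starts 6:20pm before Review Spot ends 6:40pm, and ends 7:25pm after Review Spot starts 6:20pm → overlap.
Breaking Update: starts 6:25pm before Review Spot ends 6:40pm, and ends 7:30pm after Review Spot starts 6:20pm → overlap.
Review Recap: starts 7:00pm at or after Review Spot ends 6:40pm → clear.
Traffic Bulletin: starts 7:00pm at or after Review Spot ends 6:40pm → clear.
Local Update: starts 8:35pm at or after Review Spot ends 6:40pm → clear.
Weather Update: starts 10:15pm at or after Review Spot ends 6:40pm → clear.
Traffic Update: starts 10:30pm at or after Review Spot ends 6:40pm → clear.
Entertainment Brief: starts 11:00pm at or after Review Spot ends 6:40pm → clear.
Review Spot overlaps Headlines Recap, Local Roundup, Breaking Update.

Yes — it overlaps Breaking Update, Headlines Recap, Local Roundup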